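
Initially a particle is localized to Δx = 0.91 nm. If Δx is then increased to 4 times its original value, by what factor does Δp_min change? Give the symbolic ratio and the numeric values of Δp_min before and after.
Original Δp_min = 5.794 × 10^-26 kg·m/s; new Δp'_min = 1.449 × 10^-26 kg·m/s; ratio Δp'_min/Δp_min = 1/4.

From the uncertainty principle ΔxΔp ≥ ℏ/2, the minimum momentum uncertainty is Δp_min = ℏ/(2Δx).

Original (Δx = 0.91 nm = 9.100e-10 m):
Δp_min = (1.055e-34 J·s)/(2 × 9.100e-10 m) = 5.794e-26 kg·m/s

When Δx → 4Δx:
Δp'_min = ℏ/(2 × 4Δx) = (1/4) × ℏ/(2Δx) = (1/4) × Δp_min
Δp'_min = 1/4 × 5.794e-26 kg·m/s = 1.449e-26 kg·m/s

Since Δp_min ∝ 1/Δx, when Δx is increased to 4 times its original value, Δp_min decreases to 1/4 of its original value.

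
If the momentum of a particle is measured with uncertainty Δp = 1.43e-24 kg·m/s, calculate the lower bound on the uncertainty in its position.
36.873 pm

Using the Heisenberg uncertainty principle:
ΔxΔp ≥ ℏ/2

The minimum uncertainty in position is:
Δx_min = ℏ/(2Δp)
Δx_min = (1.055e-34 J·s) / (2 × 1.430e-24 kg·m/s)
Δx_min = 3.687e-11 m = 36.873 pm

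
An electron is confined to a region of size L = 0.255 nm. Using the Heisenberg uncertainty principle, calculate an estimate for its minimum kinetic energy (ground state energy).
146.481 meV

Using the uncertainty principle to estimate ground state energy:

1. The position uncertainty is approximately the confinement size:
   Δx ≈ L = 2.550e-10 m

2. From ΔxΔp ≥ ℏ/2, the minimum momentum uncertainty is:
   Δp ≈ ℏ/(2L) = 2.068e-25 kg·m/s

3. The kinetic energy is approximately:
   KE ≈ (Δp)²/(2m) = (2.068e-25)²/(2 × 9.109e-31 kg)
   KE ≈ 2.347e-20 J = 146.481 meV

This is an order-of-magnitude estimate of the ground state energy.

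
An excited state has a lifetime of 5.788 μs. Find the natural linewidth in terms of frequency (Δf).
13.749 kHz

Using the energy-time uncertainty principle and E = hf:
ΔEΔt ≥ ℏ/2
hΔf·Δt ≥ ℏ/2

The minimum frequency uncertainty is:
Δf = ℏ/(2hτ) = 1/(4πτ)
Δf = 1/(4π × 5.788e-06 s)
Δf = 1.375e+04 Hz = 13.749 kHz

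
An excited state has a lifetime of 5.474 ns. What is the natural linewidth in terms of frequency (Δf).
14.537 MHz

Using the energy-time uncertainty principle and E = hf:
ΔEΔt ≥ ℏ/2
hΔf·Δt ≥ ℏ/2

The minimum frequency uncertainty is:
Δf = ℏ/(2hτ) = 1/(4πτ)
Δf = 1/(4π × 5.474e-09 s)
Δf = 1.454e+07 Hz = 14.537 MHz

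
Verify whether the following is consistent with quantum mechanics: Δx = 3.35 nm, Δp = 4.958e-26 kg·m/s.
Yes, it satisfies the uncertainty principle.

Calculate the product ΔxΔp:
ΔxΔp = (3.350e-09 m) × (4.958e-26 kg·m/s)
ΔxΔp = 1.661e-34 J·s

Compare to the minimum allowed value ℏ/2:
ℏ/2 = 5.273e-35 J·s

Since ΔxΔp = 1.661e-34 J·s ≥ 5.273e-35 J·s = ℏ/2,
the measurement satisfies the uncertainty principle.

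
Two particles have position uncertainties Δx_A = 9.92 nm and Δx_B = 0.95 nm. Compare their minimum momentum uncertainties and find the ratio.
Particle B has the larger minimum momentum uncertainty, by a factor of 10.44.

For each particle, the minimum momentum uncertainty is Δp_min = ℏ/(2Δx):

Particle A: Δp_A = ℏ/(2×9.920e-09 m) = 5.315e-27 kg·m/s
Particle B: Δp_B = ℏ/(2×9.500e-10 m) = 5.550e-26 kg·m/s

Ratio: Δp_B/Δp_A = 10.44

Since Δp_min ∝ 1/Δx, the particle with smaller position uncertainty (B) has larger momentum uncertainty.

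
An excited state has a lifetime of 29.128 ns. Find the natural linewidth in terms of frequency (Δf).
2.732 MHz

Using the energy-time uncertainty principle and E = hf:
ΔEΔt ≥ ℏ/2
hΔf·Δt ≥ ℏ/2

The minimum frequency uncertainty is:
Δf = ℏ/(2hτ) = 1/(4πτ)
Δf = 1/(4π × 2.913e-08 s)
Δf = 2.732e+06 Hz = 2.732 MHz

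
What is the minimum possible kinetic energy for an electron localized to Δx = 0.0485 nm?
4.049 eV

Localizing a particle requires giving it sufficient momentum uncertainty:

1. From uncertainty principle: Δp ≥ ℏ/(2Δx)
   Δp_min = (1.055e-34 J·s) / (2 × 4.850e-11 m)
   Δp_min = 1.087e-24 kg·m/s

2. This momentum uncertainty corresponds to kinetic energy:
   KE ≈ (Δp)²/(2m) = (1.087e-24)²/(2 × 9.109e-31 kg)
   KE = 6.488e-19 J = 4.049 eV

Tighter localization requires more energy.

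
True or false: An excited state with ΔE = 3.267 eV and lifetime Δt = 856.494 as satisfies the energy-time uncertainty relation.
Yes, it satisfies the uncertainty relation.

Calculate the product ΔEΔt:
ΔE = 3.267 eV = 5.234e-19 J
ΔEΔt = (5.234e-19 J) × (8.565e-16 s)
ΔEΔt = 4.483e-34 J·s

Compare to the minimum allowed value ℏ/2:
ℏ/2 = 5.273e-35 J·s

Since ΔEΔt = 4.483e-34 J·s ≥ 5.273e-35 J·s = ℏ/2,
this satisfies the uncertainty relation.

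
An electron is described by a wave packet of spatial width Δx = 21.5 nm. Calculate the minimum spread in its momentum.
2.452 × 10^-27 kg·m/s

For a wave packet, the spatial width Δx and momentum spread Δp are related by the uncertainty principle:
ΔxΔp ≥ ℏ/2

The minimum momentum spread is:
Δp_min = ℏ/(2Δx)
Δp_min = (1.055e-34 J·s) / (2 × 2.150e-08 m)
Δp_min = 2.452e-27 kg·m/s

A wave packet cannot have both a well-defined position and well-defined momentum.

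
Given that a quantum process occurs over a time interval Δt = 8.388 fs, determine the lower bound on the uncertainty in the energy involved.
39.235 meV

Using the energy-time uncertainty principle:
ΔEΔt ≥ ℏ/2

The minimum uncertainty in energy is:
ΔE_min = ℏ/(2Δt)
ΔE_min = (1.055e-34 J·s) / (2 × 8.388e-15 s)
ΔE_min = 6.286e-21 J = 39.235 meV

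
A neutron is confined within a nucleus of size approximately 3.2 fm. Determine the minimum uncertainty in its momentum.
1.648 × 10^-20 kg·m/s

Using the Heisenberg uncertainty principle:
ΔxΔp ≥ ℏ/2

With Δx ≈ L = 3.200e-15 m (the confinement size):
Δp_min = ℏ/(2Δx)
Δp_min = (1.055e-34 J·s) / (2 × 3.200e-15 m)
Δp_min = 1.648e-20 kg·m/s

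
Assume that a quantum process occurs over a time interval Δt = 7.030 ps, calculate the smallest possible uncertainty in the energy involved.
46.815 μeV

Using the energy-time uncertainty principle:
ΔEΔt ≥ ℏ/2

The minimum uncertainty in energy is:
ΔE_min = ℏ/(2Δt)
ΔE_min = (1.055e-34 J·s) / (2 × 7.030e-12 s)
ΔE_min = 7.501e-24 J = 46.815 μeV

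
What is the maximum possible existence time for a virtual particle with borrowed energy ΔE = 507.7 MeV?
6.482 × 10^-25 s

Using the energy-time uncertainty principle:
ΔEΔt ≥ ℏ/2

For a virtual particle borrowing energy ΔE, the maximum lifetime is:
Δt_max = ℏ/(2ΔE)

Converting energy:
ΔE = 507.7 MeV = 8.134e-11 J

Δt_max = (1.055e-34 J·s) / (2 × 8.134e-11 J)
Δt_max = 6.482e-25 s = 6.482 × 10^-25 s

Virtual particles with higher borrowed energy exist for shorter times.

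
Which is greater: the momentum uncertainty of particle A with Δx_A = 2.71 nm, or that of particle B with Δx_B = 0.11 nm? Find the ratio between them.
Particle B has the larger minimum momentum uncertainty, by a factor of 24.64.

For each particle, the minimum momentum uncertainty is Δp_min = ℏ/(2Δx):

Particle A: Δp_A = ℏ/(2×2.710e-09 m) = 1.946e-26 kg·m/s
Particle B: Δp_B = ℏ/(2×1.100e-10 m) = 4.794e-25 kg·m/s

Ratio: Δp_B/Δp_A = 24.64

Since Δp_min ∝ 1/Δx, the particle with smaller position uncertainty (B) has larger momentum uncertainty.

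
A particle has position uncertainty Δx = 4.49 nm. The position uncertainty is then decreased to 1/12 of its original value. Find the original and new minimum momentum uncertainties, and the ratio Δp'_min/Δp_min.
Original Δp_min = 1.174 × 10^-26 kg·m/s; new Δp'_min = 1.409 × 10^-25 kg·m/s; ratio Δp'_min/Δp_min = 12.

From the uncertainty principle ΔxΔp ≥ ℏ/2, the minimum momentum uncertainty is Δp_min = ℏ/(2Δx).

Original (Δx = 4.49 nm = 4.490e-09 m):
Δp_min = (1.055e-34 J·s)/(2 × 4.490e-09 m) = 1.174e-26 kg·m/s

When Δx → (1/12)Δx:
Δp'_min = ℏ/(2 × (1/12)Δx) = 12 × ℏ/(2Δx) = 12 × Δp_min
Δp'_min = 12 × 1.174e-26 kg·m/s = 1.409e-25 kg·m/s

Since Δp_min ∝ 1/Δx, when Δx is decreased to 1/12 of its original value, Δp_min increases to 12 times its original value.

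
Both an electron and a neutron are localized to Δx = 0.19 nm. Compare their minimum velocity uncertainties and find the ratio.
The electron has the larger minimum velocity uncertainty, by a ratio of 1838.7.

For both particles, Δp_min = ℏ/(2Δx) = 2.775e-25 kg·m/s (same for both).

The velocity uncertainty is Δv = Δp/m:
- electron: Δv = 2.775e-25 / 9.109e-31 = 3.047e+05 m/s = 304.652 km/s
- neutron: Δv = 2.775e-25 / 1.675e-27 = 1.657e+02 m/s = 165.690 m/s

Ratio: 3.047e+05 / 1.657e+02 = 1838.7

The lighter particle has larger velocity uncertainty because Δv ∝ 1/m.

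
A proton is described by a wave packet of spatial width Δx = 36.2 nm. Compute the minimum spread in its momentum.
1.457 × 10^-27 kg·m/s

For a wave packet, the spatial width Δx and momentum spread Δp are related by the uncertainty principle:
ΔxΔp ≥ ℏ/2

The minimum momentum spread is:
Δp_min = ℏ/(2Δx)
Δp_min = (1.055e-34 J·s) / (2 × 3.620e-08 m)
Δp_min = 1.457e-27 kg·m/s

A wave packet cannot have both a well-defined position and well-defined momentum.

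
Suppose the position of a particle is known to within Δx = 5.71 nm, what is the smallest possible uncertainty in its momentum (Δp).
9.234 × 10^-27 kg·m/s

Using the Heisenberg uncertainty principle:
ΔxΔp ≥ ℏ/2

The minimum uncertainty in momentum is:
Δp_min = ℏ/(2Δx)
Δp_min = (1.055e-34 J·s) / (2 × 5.710e-09 m)
Δp_min = 9.234e-27 kg·m/s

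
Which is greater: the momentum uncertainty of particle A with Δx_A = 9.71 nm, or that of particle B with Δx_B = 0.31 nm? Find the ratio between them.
Particle B has the larger minimum momentum uncertainty, by a factor of 31.32.

For each particle, the minimum momentum uncertainty is Δp_min = ℏ/(2Δx):

Particle A: Δp_A = ℏ/(2×9.710e-09 m) = 5.430e-27 kg·m/s
Particle B: Δp_B = ℏ/(2×3.100e-10 m) = 1.701e-25 kg·m/s

Ratio: Δp_B/Δp_A = 31.32

Since Δp_min ∝ 1/Δx, the particle with smaller position uncertainty (B) has larger momentum uncertainty.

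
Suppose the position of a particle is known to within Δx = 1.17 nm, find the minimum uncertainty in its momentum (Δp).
4.507 × 10^-26 kg·m/s

Using the Heisenberg uncertainty principle:
ΔxΔp ≥ ℏ/2

The minimum uncertainty in momentum is:
Δp_min = ℏ/(2Δx)
Δp_min = (1.055e-34 J·s) / (2 × 1.170e-09 m)
Δp_min = 4.507e-26 kg·m/s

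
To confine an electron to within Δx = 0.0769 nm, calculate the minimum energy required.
1.611 eV

Localizing a particle requires giving it sufficient momentum uncertainty:

1. From uncertainty principle: Δp ≥ ℏ/(2Δx)
   Δp_min = (1.055e-34 J·s) / (2 × 7.690e-11 m)
   Δp_min = 6.857e-25 kg·m/s

2. This momentum uncertainty corresponds to kinetic energy:
   KE ≈ (Δp)²/(2m) = (6.857e-25)²/(2 × 9.109e-31 kg)
   KE = 2.581e-19 J = 1.611 eV

Tighter localization requires more energy.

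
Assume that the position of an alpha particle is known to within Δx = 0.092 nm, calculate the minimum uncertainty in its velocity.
86.255 m/s

Using the Heisenberg uncertainty principle and Δp = mΔv:
ΔxΔp ≥ ℏ/2
Δx(mΔv) ≥ ℏ/2

The minimum uncertainty in velocity is:
Δv_min = ℏ/(2mΔx)
Δv_min = (1.055e-34 J·s) / (2 × 6.645e-27 kg × 9.200e-11 m)
Δv_min = 8.626e+01 m/s = 86.255 m/s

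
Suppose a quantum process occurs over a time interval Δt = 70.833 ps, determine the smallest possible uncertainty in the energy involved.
4.646 μeV

Using the energy-time uncertainty principle:
ΔEΔt ≥ ℏ/2

The minimum uncertainty in energy is:
ΔE_min = ℏ/(2Δt)
ΔE_min = (1.055e-34 J·s) / (2 × 7.083e-11 s)
ΔE_min = 7.444e-25 J = 4.646 μeV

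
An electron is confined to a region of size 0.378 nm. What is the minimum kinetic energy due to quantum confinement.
66.662 meV

Using the uncertainty principle:

1. Position uncertainty: Δx ≈ 3.780e-10 m
2. Minimum momentum uncertainty: Δp = ℏ/(2Δx) = 1.395e-25 kg·m/s
3. Minimum kinetic energy:
   KE = (Δp)²/(2m) = (1.395e-25)²/(2 × 9.109e-31 kg)
   KE = 1.068e-20 J = 66.662 meV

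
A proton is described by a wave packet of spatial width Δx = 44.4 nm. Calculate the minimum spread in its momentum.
1.188 × 10^-27 kg·m/s

For a wave packet, the spatial width Δx and momentum spread Δp are related by the uncertainty principle:
ΔxΔp ≥ ℏ/2

The minimum momentum spread is:
Δp_min = ℏ/(2Δx)
Δp_min = (1.055e-34 J·s) / (2 × 4.440e-08 m)
Δp_min = 1.188e-27 kg·m/s

A wave packet cannot have both a well-defined position and well-defined momentum.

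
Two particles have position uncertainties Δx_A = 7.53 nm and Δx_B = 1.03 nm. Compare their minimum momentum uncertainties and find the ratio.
Particle B has the larger minimum momentum uncertainty, by a factor of 7.31.

For each particle, the minimum momentum uncertainty is Δp_min = ℏ/(2Δx):

Particle A: Δp_A = ℏ/(2×7.530e-09 m) = 7.002e-27 kg·m/s
Particle B: Δp_B = ℏ/(2×1.030e-09 m) = 5.119e-26 kg·m/s

Ratio: Δp_B/Δp_A = 7.31

Since Δp_min ∝ 1/Δx, the particle with smaller position uncertainty (B) has larger momentum uncertainty.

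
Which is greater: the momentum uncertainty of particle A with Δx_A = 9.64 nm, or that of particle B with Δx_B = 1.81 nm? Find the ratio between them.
Particle B has the larger minimum momentum uncertainty, by a factor of 5.33.

For each particle, the minimum momentum uncertainty is Δp_min = ℏ/(2Δx):

Particle A: Δp_A = ℏ/(2×9.640e-09 m) = 5.470e-27 kg·m/s
Particle B: Δp_B = ℏ/(2×1.810e-09 m) = 2.913e-26 kg·m/s

Ratio: Δp_B/Δp_A = 5.33

Since Δp_min ∝ 1/Δx, the particle with smaller position uncertainty (B) has larger momentum uncertainty.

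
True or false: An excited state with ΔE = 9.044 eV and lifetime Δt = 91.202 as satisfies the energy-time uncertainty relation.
Yes, it satisfies the uncertainty relation.

Calculate the product ΔEΔt:
ΔE = 9.044 eV = 1.449e-18 J
ΔEΔt = (1.449e-18 J) × (9.120e-17 s)
ΔEΔt = 1.322e-34 J·s

Compare to the minimum allowed value ℏ/2:
ℏ/2 = 5.273e-35 J·s

Since ΔEΔt = 1.322e-34 J·s ≥ 5.273e-35 J·s = ℏ/2,
this satisfies the uncertainty relation.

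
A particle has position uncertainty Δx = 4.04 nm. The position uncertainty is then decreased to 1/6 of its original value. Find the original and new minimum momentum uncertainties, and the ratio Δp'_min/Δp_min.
Original Δp_min = 1.305 × 10^-26 kg·m/s; new Δp'_min = 7.831 × 10^-26 kg·m/s; ratio Δp'_min/Δp_min = 6.

From the uncertainty principle ΔxΔp ≥ ℏ/2, the minimum momentum uncertainty is Δp_min = ℏ/(2Δx).

Original (Δx = 4.04 nm = 4.040e-09 m):
Δp_min = (1.055e-34 J·s)/(2 × 4.040e-09 m) = 1.305e-26 kg·m/s

When Δx → (1/6)Δx:
Δp'_min = ℏ/(2 × (1/6)Δx) = 6 × ℏ/(2Δx) = 6 × Δp_min
Δp'_min = 6 × 1.305e-26 kg·m/s = 7.831e-26 kg·m/s

Since Δp_min ∝ 1/Δx, when Δx is decreased to 1/6 of its original value, Δp_min increases to 6 times its original value.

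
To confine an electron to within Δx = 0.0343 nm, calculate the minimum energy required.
8.096 eV

Localizing a particle requires giving it sufficient momentum uncertainty:

1. From uncertainty principle: Δp ≥ ℏ/(2Δx)
   Δp_min = (1.055e-34 J·s) / (2 × 3.430e-11 m)
   Δp_min = 1.537e-24 kg·m/s

2. This momentum uncertainty corresponds to kinetic energy:
   KE ≈ (Δp)²/(2m) = (1.537e-24)²/(2 × 9.109e-31 kg)
   KE = 1.297e-18 J = 8.096 eV

Tighter localization requires more energy.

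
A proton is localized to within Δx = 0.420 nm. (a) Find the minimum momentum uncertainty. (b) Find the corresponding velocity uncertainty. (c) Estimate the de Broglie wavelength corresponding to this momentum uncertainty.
(a) Δp_min = 1.255 × 10^-25 kg·m/s
(b) Δv_min = 75.058 m/s
(c) λ_dB = 5.278 nm

Step-by-step:

(a) From the uncertainty principle:
Δp_min = ℏ/(2Δx) = (1.055e-34 J·s)/(2 × 4.200e-10 m) = 1.255e-25 kg·m/s

(b) The velocity uncertainty:
Δv = Δp/m = (1.255e-25 kg·m/s)/(1.673e-27 kg) = 7.506e+01 m/s = 75.058 m/s

(c) The de Broglie wavelength for this momentum:
λ = h/p = (6.626e-34 J·s)/(1.255e-25 kg·m/s) = 5.278e-09 m = 5.278 nm

Note: The de Broglie wavelength is comparable to the localization size, as expected from wave-particle duality.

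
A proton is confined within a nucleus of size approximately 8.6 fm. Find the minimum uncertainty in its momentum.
6.131 × 10^-21 kg·m/s

Using the Heisenberg uncertainty principle:
ΔxΔp ≥ ℏ/2

With Δx ≈ L = 8.600e-15 m (the confinement size):
Δp_min = ℏ/(2Δx)
Δp_min = (1.055e-34 J·s) / (2 × 8.600e-15 m)
Δp_min = 6.131e-21 kg·m/s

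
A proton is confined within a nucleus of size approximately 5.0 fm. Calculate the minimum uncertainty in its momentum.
1.055 × 10^-20 kg·m/s

Using the Heisenberg uncertainty principle:
ΔxΔp ≥ ℏ/2

With Δx ≈ L = 5.000e-15 m (the confinement size):
Δp_min = ℏ/(2Δx)
Δp_min = (1.055e-34 J·s) / (2 × 5.000e-15 m)
Δp_min = 1.055e-20 kg·m/s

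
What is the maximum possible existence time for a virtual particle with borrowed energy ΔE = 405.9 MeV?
8.108 × 10^-25 s

Using the energy-time uncertainty principle:
ΔEΔt ≥ ℏ/2

For a virtual particle borrowing energy ΔE, the maximum lifetime is:
Δt_max = ℏ/(2ΔE)

Converting energy:
ΔE = 405.9 MeV = 6.503e-11 J

Δt_max = (1.055e-34 J·s) / (2 × 6.503e-11 J)
Δt_max = 8.108e-25 s = 8.108 × 10^-25 s

Virtual particles with higher borrowed energy exist for shorter times.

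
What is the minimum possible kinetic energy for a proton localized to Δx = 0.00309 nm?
543.297 meV

Localizing a particle requires giving it sufficient momentum uncertainty:

1. From uncertainty principle: Δp ≥ ℏ/(2Δx)
   Δp_min = (1.055e-34 J·s) / (2 × 3.090e-12 m)
   Δp_min = 1.706e-23 kg·m/s

2. This momentum uncertainty corresponds to kinetic energy:
   KE ≈ (Δp)²/(2m) = (1.706e-23)²/(2 × 1.673e-27 kg)
   KE = 8.705e-20 J = 543.297 meV

Tighter localization requires more energy.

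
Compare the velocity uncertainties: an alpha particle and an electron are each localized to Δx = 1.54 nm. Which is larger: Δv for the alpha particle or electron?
The electron has the larger minimum velocity uncertainty, by a ratio of 7294.3.

For both particles, Δp_min = ℏ/(2Δx) = 3.424e-26 kg·m/s (same for both).

The velocity uncertainty is Δv = Δp/m:
- alpha particle: Δv = 3.424e-26 / 6.645e-27 = 5.153e+00 m/s = 5.153 m/s
- electron: Δv = 3.424e-26 / 9.109e-31 = 3.759e+04 m/s = 37.587 km/s

Ratio: 3.759e+04 / 5.153e+00 = 7294.3

The lighter particle has larger velocity uncertainty because Δv ∝ 1/m.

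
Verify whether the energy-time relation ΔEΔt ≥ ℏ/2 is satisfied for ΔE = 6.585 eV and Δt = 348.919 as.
Yes, it satisfies the uncertainty relation.

Calculate the product ΔEΔt:
ΔE = 6.585 eV = 1.055e-18 J
ΔEΔt = (1.055e-18 J) × (3.489e-16 s)
ΔEΔt = 3.681e-34 J·s

Compare to the minimum allowed value ℏ/2:
ℏ/2 = 5.273e-35 J·s

Since ΔEΔt = 3.681e-34 J·s ≥ 5.273e-35 J·s = ℏ/2,
this satisfies the uncertainty relation.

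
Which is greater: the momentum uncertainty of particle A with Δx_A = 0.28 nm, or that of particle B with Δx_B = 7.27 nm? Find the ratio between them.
Particle A has the larger minimum momentum uncertainty, by a factor of 25.96.

For each particle, the minimum momentum uncertainty is Δp_min = ℏ/(2Δx):

Particle A: Δp_A = ℏ/(2×2.800e-10 m) = 1.883e-25 kg·m/s
Particle B: Δp_B = ℏ/(2×7.270e-09 m) = 7.253e-27 kg·m/s

Ratio: Δp_A/Δp_B = 25.96

Since Δp_min ∝ 1/Δx, the particle with smaller position uncertainty (A) has larger momentum uncertainty.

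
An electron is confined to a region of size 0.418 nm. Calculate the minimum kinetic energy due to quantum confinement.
54.514 meV

Using the uncertainty principle:

1. Position uncertainty: Δx ≈ 4.180e-10 m
2. Minimum momentum uncertainty: Δp = ℏ/(2Δx) = 1.261e-25 kg·m/s
3. Minimum kinetic energy:
   KE = (Δp)²/(2m) = (1.261e-25)²/(2 × 9.109e-31 kg)
   KE = 8.734e-21 J = 54.514 meV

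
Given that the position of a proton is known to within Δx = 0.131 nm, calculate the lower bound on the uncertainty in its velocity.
240.645 m/s

Using the Heisenberg uncertainty principle and Δp = mΔv:
ΔxΔp ≥ ℏ/2
Δx(mΔv) ≥ ℏ/2

The minimum uncertainty in velocity is:
Δv_min = ℏ/(2mΔx)
Δv_min = (1.055e-34 J·s) / (2 × 1.673e-27 kg × 1.310e-10 m)
Δv_min = 2.406e+02 m/s = 240.645 m/s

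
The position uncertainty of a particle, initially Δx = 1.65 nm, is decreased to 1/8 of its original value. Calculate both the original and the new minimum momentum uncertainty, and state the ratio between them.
Original Δp_min = 3.196 × 10^-26 kg·m/s; new Δp'_min = 2.557 × 10^-25 kg·m/s; ratio Δp'_min/Δp_min = 8.

From the uncertainty principle ΔxΔp ≥ ℏ/2, the minimum momentum uncertainty is Δp_min = ℏ/(2Δx).

Original (Δx = 1.65 nm = 1.650e-09 m):
Δp_min = (1.055e-34 J·s)/(2 × 1.650e-09 m) = 3.196e-26 kg·m/s

When Δx → (1/8)Δx:
Δp'_min = ℏ/(2 × (1/8)Δx) = 8 × ℏ/(2Δx) = 8 × Δp_min
Δp'_min = 8 × 3.196e-26 kg·m/s = 2.557e-25 kg·m/s

Since Δp_min ∝ 1/Δx, when Δx is decreased to 1/8 of its original value, Δp_min increases to 8 times its original value.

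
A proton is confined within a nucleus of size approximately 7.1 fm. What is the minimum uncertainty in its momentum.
7.427 × 10^-21 kg·m/s

Using the Heisenberg uncertainty principle:
ΔxΔp ≥ ℏ/2

With Δx ≈ L = 7.100e-15 m (the confinement size):
Δp_min = ℏ/(2Δx)
Δp_min = (1.055e-34 J·s) / (2 × 7.100e-15 m)
Δp_min = 7.427e-21 kg·m/s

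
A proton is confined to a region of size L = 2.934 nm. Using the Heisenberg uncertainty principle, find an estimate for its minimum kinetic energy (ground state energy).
602.607 neV

Using the uncertainty principle to estimate ground state energy:

1. The position uncertainty is approximately the confinement size:
   Δx ≈ L = 2.934e-09 m

2. From ΔxΔp ≥ ℏ/2, the minimum momentum uncertainty is:
   Δp ≈ ℏ/(2L) = 1.797e-26 kg·m/s

3. The kinetic energy is approximately:
   KE ≈ (Δp)²/(2m) = (1.797e-26)²/(2 × 1.673e-27 kg)
   KE ≈ 9.655e-26 J = 602.607 neV

This is an order-of-magnitude estimate of the ground state energy.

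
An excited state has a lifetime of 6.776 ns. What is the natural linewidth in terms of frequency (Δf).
11.744 MHz

Using the energy-time uncertainty principle and E = hf:
ΔEΔt ≥ ℏ/2
hΔf·Δt ≥ ℏ/2

The minimum frequency uncertainty is:
Δf = ℏ/(2hτ) = 1/(4πτ)
Δf = 1/(4π × 6.776e-09 s)
Δf = 1.174e+07 Hz = 11.744 MHz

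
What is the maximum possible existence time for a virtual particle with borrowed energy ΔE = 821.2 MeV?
4.008 × 10^-25 s

Using the energy-time uncertainty principle:
ΔEΔt ≥ ℏ/2

For a virtual particle borrowing energy ΔE, the maximum lifetime is:
Δt_max = ℏ/(2ΔE)

Converting energy:
ΔE = 821.2 MeV = 1.316e-10 J

Δt_max = (1.055e-34 J·s) / (2 × 1.316e-10 J)
Δt_max = 4.008e-25 s = 4.008 × 10^-25 s

Virtual particles with higher borrowed energy exist for shorter times.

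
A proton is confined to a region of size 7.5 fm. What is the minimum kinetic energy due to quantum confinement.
92.221 keV

Using the uncertainty principle:

1. Position uncertainty: Δx ≈ 7.500e-15 m
2. Minimum momentum uncertainty: Δp = ℏ/(2Δx) = 7.030e-21 kg·m/s
3. Minimum kinetic energy:
   KE = (Δp)²/(2m) = (7.030e-21)²/(2 × 1.673e-27 kg)
   KE = 1.478e-14 J = 92.221 keV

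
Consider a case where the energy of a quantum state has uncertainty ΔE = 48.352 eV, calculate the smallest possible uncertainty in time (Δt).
6.806 as

Using the energy-time uncertainty principle:
ΔEΔt ≥ ℏ/2

The minimum uncertainty in time is:
Δt_min = ℏ/(2ΔE)
Δt_min = (1.055e-34 J·s) / (2 × 7.747e-18 J)
Δt_min = 6.806e-18 s = 6.806 as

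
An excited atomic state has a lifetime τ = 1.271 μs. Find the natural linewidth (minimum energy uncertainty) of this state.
258.935 peV

Using the energy-time uncertainty principle:
ΔEΔt ≥ ℏ/2

The lifetime τ represents the time uncertainty Δt.
The natural linewidth (minimum energy uncertainty) is:

ΔE = ℏ/(2τ)
ΔE = (1.055e-34 J·s) / (2 × 1.271e-06 s)
ΔE = 4.149e-29 J = 258.935 peV

This natural linewidth limits the precision of spectroscopic measurements.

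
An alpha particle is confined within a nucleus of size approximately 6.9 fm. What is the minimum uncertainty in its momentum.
7.642 × 10^-21 kg·m/s

Using the Heisenberg uncertainty principle:
ΔxΔp ≥ ℏ/2

With Δx ≈ L = 6.900e-15 m (the confinement size):
Δp_min = ℏ/(2Δx)
Δp_min = (1.055e-34 J·s) / (2 × 6.900e-15 m)
Δp_min = 7.642e-21 kg·m/s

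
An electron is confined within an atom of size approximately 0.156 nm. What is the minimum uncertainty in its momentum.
3.380 × 10^-25 kg·m/s

Using the Heisenberg uncertainty principle:
ΔxΔp ≥ ℏ/2

With Δx ≈ L = 1.560e-10 m (the confinement size):
Δp_min = ℏ/(2Δx)
Δp_min = (1.055e-34 J·s) / (2 × 1.560e-10 m)
Δp_min = 3.380e-25 kg·m/s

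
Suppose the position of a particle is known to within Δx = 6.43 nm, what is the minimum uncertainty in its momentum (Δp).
8.200 × 10^-27 kg·m/s

Using the Heisenberg uncertainty principle:
ΔxΔp ≥ ℏ/2

The minimum uncertainty in momentum is:
Δp_min = ℏ/(2Δx)
Δp_min = (1.055e-34 J·s) / (2 × 6.430e-09 m)
Δp_min = 8.200e-27 kg·m/s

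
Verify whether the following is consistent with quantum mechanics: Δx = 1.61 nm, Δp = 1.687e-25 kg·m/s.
Yes, it satisfies the uncertainty principle.

Calculate the product ΔxΔp:
ΔxΔp = (1.610e-09 m) × (1.687e-25 kg·m/s)
ΔxΔp = 2.716e-34 J·s

Compare to the minimum allowed value ℏ/2:
ℏ/2 = 5.273e-35 J·s

Since ΔxΔp = 2.716e-34 J·s ≥ 5.273e-35 J·s = ℏ/2,
the measurement satisfies the uncertainty principle.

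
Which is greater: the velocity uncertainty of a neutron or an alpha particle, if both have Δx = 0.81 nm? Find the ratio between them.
The neutron has the larger minimum velocity uncertainty, by a ratio of 4.0.

For both particles, Δp_min = ℏ/(2Δx) = 6.510e-26 kg·m/s (same for both).

The velocity uncertainty is Δv = Δp/m:
- neutron: Δv = 6.510e-26 / 1.675e-27 = 3.887e+01 m/s = 38.866 m/s
- alpha particle: Δv = 6.510e-26 / 6.645e-27 = 9.797e+00 m/s = 9.797 m/s

Ratio: 3.887e+01 / 9.797e+00 = 4.0

The lighter particle has larger velocity uncertainty because Δv ∝ 1/m.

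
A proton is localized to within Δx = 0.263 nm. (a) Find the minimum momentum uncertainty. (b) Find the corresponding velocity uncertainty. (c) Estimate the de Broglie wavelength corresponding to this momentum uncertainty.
(a) Δp_min = 2.005 × 10^-25 kg·m/s
(b) Δv_min = 119.865 m/s
(c) λ_dB = 3.305 nm

Step-by-step:

(a) From the uncertainty principle:
Δp_min = ℏ/(2Δx) = (1.055e-34 J·s)/(2 × 2.630e-10 m) = 2.005e-25 kg·m/s

(b) The velocity uncertainty:
Δv = Δp/m = (2.005e-25 kg·m/s)/(1.673e-27 kg) = 1.199e+02 m/s = 119.865 m/s

(c) The de Broglie wavelength for this momentum:
λ = h/p = (6.626e-34 J·s)/(2.005e-25 kg·m/s) = 3.305e-09 m = 3.305 nm

Note: The de Broglie wavelength is comparable to the localization size, as expected from wave-particle duality.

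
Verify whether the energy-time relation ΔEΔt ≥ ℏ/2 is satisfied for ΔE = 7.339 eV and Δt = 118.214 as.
Yes, it satisfies the uncertainty relation.

Calculate the product ΔEΔt:
ΔE = 7.339 eV = 1.176e-18 J
ΔEΔt = (1.176e-18 J) × (1.182e-16 s)
ΔEΔt = 1.390e-34 J·s

Compare to the minimum allowed value ℏ/2:
ℏ/2 = 5.273e-35 J·s

Since ΔEΔt = 1.390e-34 J·s ≥ 5.273e-35 J·s = ℏ/2,
this satisfies the uncertainty relation.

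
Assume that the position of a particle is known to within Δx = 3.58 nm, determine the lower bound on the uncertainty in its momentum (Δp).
1.473 × 10^-26 kg·m/s

Using the Heisenberg uncertainty principle:
ΔxΔp ≥ ℏ/2

The minimum uncertainty in momentum is:
Δp_min = ℏ/(2Δx)
Δp_min = (1.055e-34 J·s) / (2 × 3.580e-09 m)
Δp_min = 1.473e-26 kg·m/s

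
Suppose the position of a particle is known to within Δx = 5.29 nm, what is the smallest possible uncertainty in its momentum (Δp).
9.968 × 10^-27 kg·m/s

Using the Heisenberg uncertainty principle:
ΔxΔp ≥ ℏ/2

The minimum uncertainty in momentum is:
Δp_min = ℏ/(2Δx)
Δp_min = (1.055e-34 J·s) / (2 × 5.290e-09 m)
Δp_min = 9.968e-27 kg·m/s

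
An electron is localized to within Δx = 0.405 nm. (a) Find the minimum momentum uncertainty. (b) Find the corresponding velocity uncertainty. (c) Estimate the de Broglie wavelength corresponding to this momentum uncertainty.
(a) Δp_min = 1.302 × 10^-25 kg·m/s
(b) Δv_min = 142.923 km/s
(c) λ_dB = 5.089 nm

Step-by-step:

(a) From the uncertainty principle:
Δp_min = ℏ/(2Δx) = (1.055e-34 J·s)/(2 × 4.050e-10 m) = 1.302e-25 kg·m/s

(b) The velocity uncertainty:
Δv = Δp/m = (1.302e-25 kg·m/s)/(9.109e-31 kg) = 1.429e+05 m/s = 142.923 km/s

(c) The de Broglie wavelength for this momentum:
λ = h/p = (6.626e-34 J·s)/(1.302e-25 kg·m/s) = 5.089e-09 m = 5.089 nm

Note: The de Broglie wavelength is comparable to the localization size, as expected from wave-particle duality.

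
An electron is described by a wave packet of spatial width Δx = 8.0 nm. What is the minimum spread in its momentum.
6.591 × 10^-27 kg·m/s

For a wave packet, the spatial width Δx and momentum spread Δp are related by the uncertainty principle:
ΔxΔp ≥ ℏ/2

The minimum momentum spread is:
Δp_min = ℏ/(2Δx)
Δp_min = (1.055e-34 J·s) / (2 × 8.000e-09 m)
Δp_min = 6.591e-27 kg·m/s

A wave packet cannot have both a well-defined position and well-defined momentum.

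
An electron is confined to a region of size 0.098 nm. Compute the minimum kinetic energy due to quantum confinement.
991.770 meV

Using the uncertainty principle:

1. Position uncertainty: Δx ≈ 9.800e-11 m
2. Minimum momentum uncertainty: Δp = ℏ/(2Δx) = 5.380e-25 kg·m/s
3. Minimum kinetic energy:
   KE = (Δp)²/(2m) = (5.380e-25)²/(2 × 9.109e-31 kg)
   KE = 1.589e-19 J = 991.770 meV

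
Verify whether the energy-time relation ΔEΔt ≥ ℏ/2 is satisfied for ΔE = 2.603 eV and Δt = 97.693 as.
No, it violates the uncertainty relation.

Calculate the product ΔEΔt:
ΔE = 2.603 eV = 4.170e-19 J
ΔEΔt = (4.170e-19 J) × (9.769e-17 s)
ΔEΔt = 4.074e-35 J·s

Compare to the minimum allowed value ℏ/2:
ℏ/2 = 5.273e-35 J·s

Since ΔEΔt = 4.074e-35 J·s < 5.273e-35 J·s = ℏ/2,
this violates the uncertainty relation.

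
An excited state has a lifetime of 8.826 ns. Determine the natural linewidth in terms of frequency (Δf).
9.016 MHz

Using the energy-time uncertainty principle and E = hf:
ΔEΔt ≥ ℏ/2
hΔf·Δt ≥ ℏ/2

The minimum frequency uncertainty is:
Δf = ℏ/(2hτ) = 1/(4πτ)
Δf = 1/(4π × 8.826e-09 s)
Δf = 9.016e+06 Hz = 9.016 MHz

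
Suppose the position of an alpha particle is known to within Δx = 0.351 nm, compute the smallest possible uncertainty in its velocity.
22.608 m/s

Using the Heisenberg uncertainty principle and Δp = mΔv:
ΔxΔp ≥ ℏ/2
Δx(mΔv) ≥ ℏ/2

The minimum uncertainty in velocity is:
Δv_min = ℏ/(2mΔx)
Δv_min = (1.055e-34 J·s) / (2 × 6.645e-27 kg × 3.510e-10 m)
Δv_min = 2.261e+01 m/s = 22.608 m/s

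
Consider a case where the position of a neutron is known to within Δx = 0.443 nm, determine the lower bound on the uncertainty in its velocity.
71.063 m/s

Using the Heisenberg uncertainty principle and Δp = mΔv:
ΔxΔp ≥ ℏ/2
Δx(mΔv) ≥ ℏ/2

The minimum uncertainty in velocity is:
Δv_min = ℏ/(2mΔx)
Δv_min = (1.055e-34 J·s) / (2 × 1.675e-27 kg × 4.430e-10 m)
Δv_min = 7.106e+01 m/s = 71.063 m/s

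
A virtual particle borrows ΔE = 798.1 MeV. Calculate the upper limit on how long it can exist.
4.124 × 10^-25 s

Using the energy-time uncertainty principle:
ΔEΔt ≥ ℏ/2

For a virtual particle borrowing energy ΔE, the maximum lifetime is:
Δt_max = ℏ/(2ΔE)

Converting energy:
ΔE = 798.1 MeV = 1.279e-10 J

Δt_max = (1.055e-34 J·s) / (2 × 1.279e-10 J)
Δt_max = 4.124e-25 s = 4.124 × 10^-25 s

Virtual particles with higher borrowed energy exist for shorter times.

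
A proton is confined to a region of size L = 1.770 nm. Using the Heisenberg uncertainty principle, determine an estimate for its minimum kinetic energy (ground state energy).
1.656 μeV

Using the uncertainty principle to estimate ground state energy:

1. The position uncertainty is approximately the confinement size:
   Δx ≈ L = 1.770e-09 m

2. From ΔxΔp ≥ ℏ/2, the minimum momentum uncertainty is:
   Δp ≈ ℏ/(2L) = 2.979e-26 kg·m/s

3. The kinetic energy is approximately:
   KE ≈ (Δp)²/(2m) = (2.979e-26)²/(2 × 1.673e-27 kg)
   KE ≈ 2.653e-25 J = 1.656 μeV

This is an order-of-magnitude estimate of the ground state energy.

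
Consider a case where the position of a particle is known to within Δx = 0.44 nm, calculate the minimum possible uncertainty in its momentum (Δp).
1.198 × 10^-25 kg·m/s

Using the Heisenberg uncertainty principle:
ΔxΔp ≥ ℏ/2

The minimum uncertainty in momentum is:
Δp_min = ℏ/(2Δx)
Δp_min = (1.055e-34 J·s) / (2 × 4.400e-10 m)
Δp_min = 1.198e-25 kg·m/s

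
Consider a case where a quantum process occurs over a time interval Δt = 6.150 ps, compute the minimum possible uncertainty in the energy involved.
53.513 μeV

Using the energy-time uncertainty principle:
ΔEΔt ≥ ℏ/2

The minimum uncertainty in energy is:
ΔE_min = ℏ/(2Δt)
ΔE_min = (1.055e-34 J·s) / (2 × 6.150e-12 s)
ΔE_min = 8.574e-24 J = 53.513 μeV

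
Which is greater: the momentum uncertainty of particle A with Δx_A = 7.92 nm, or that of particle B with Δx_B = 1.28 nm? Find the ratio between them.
Particle B has the larger minimum momentum uncertainty, by a factor of 6.19.

For each particle, the minimum momentum uncertainty is Δp_min = ℏ/(2Δx):

Particle A: Δp_A = ℏ/(2×7.920e-09 m) = 6.658e-27 kg·m/s
Particle B: Δp_B = ℏ/(2×1.280e-09 m) = 4.119e-26 kg·m/s

Ratio: Δp_B/Δp_A = 6.19

Since Δp_min ∝ 1/Δx, the particle with smaller position uncertainty (B) has larger momentum uncertainty.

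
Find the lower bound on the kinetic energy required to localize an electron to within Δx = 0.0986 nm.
979.736 meV

Localizing a particle requires giving it sufficient momentum uncertainty:

1. From uncertainty principle: Δp ≥ ℏ/(2Δx)
   Δp_min = (1.055e-34 J·s) / (2 × 9.860e-11 m)
   Δp_min = 5.348e-25 kg·m/s

2. This momentum uncertainty corresponds to kinetic energy:
   KE ≈ (Δp)²/(2m) = (5.348e-25)²/(2 × 9.109e-31 kg)
   KE = 1.570e-19 J = 979.736 meV

Tighter localization requires more energy.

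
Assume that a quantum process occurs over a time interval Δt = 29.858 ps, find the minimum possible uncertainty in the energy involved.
11.022 μeV

Using the energy-time uncertainty principle:
ΔEΔt ≥ ℏ/2

The minimum uncertainty in energy is:
ΔE_min = ℏ/(2Δt)
ΔE_min = (1.055e-34 J·s) / (2 × 2.986e-11 s)
ΔE_min = 1.766e-24 J = 11.022 μeV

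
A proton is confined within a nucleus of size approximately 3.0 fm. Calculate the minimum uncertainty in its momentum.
1.758 × 10^-20 kg·m/s

Using the Heisenberg uncertainty principle:
ΔxΔp ≥ ℏ/2

With Δx ≈ L = 3.000e-15 m (the confinement size):
Δp_min = ℏ/(2Δx)
Δp_min = (1.055e-34 J·s) / (2 × 3.000e-15 m)
Δp_min = 1.758e-20 kg·m/s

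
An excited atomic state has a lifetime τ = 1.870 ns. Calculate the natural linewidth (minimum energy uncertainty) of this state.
175.993 neV

Using the energy-time uncertainty principle:
ΔEΔt ≥ ℏ/2

The lifetime τ represents the time uncertainty Δt.
The natural linewidth (minimum energy uncertainty) is:

ΔE = ℏ/(2τ)
ΔE = (1.055e-34 J·s) / (2 × 1.870e-09 s)
ΔE = 2.820e-26 J = 175.993 neV

This natural linewidth limits the precision of spectroscopic measurements.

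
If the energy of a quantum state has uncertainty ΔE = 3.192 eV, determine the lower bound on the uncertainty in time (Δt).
103.103 as

Using the energy-time uncertainty principle:
ΔEΔt ≥ ℏ/2

The minimum uncertainty in time is:
Δt_min = ℏ/(2ΔE)
Δt_min = (1.055e-34 J·s) / (2 × 5.114e-19 J)
Δt_min = 1.031e-16 s = 103.103 as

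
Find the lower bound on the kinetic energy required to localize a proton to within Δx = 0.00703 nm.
104.965 meV

Localizing a particle requires giving it sufficient momentum uncertainty:

1. From uncertainty principle: Δp ≥ ℏ/(2Δx)
   Δp_min = (1.055e-34 J·s) / (2 × 7.030e-12 m)
   Δp_min = 7.501e-24 kg·m/s

2. This momentum uncertainty corresponds to kinetic energy:
   KE ≈ (Δp)²/(2m) = (7.501e-24)²/(2 × 1.673e-27 kg)
   KE = 1.682e-20 J = 104.965 meV

Tighter localization requires more energy.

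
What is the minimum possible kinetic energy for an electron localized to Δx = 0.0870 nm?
1.258 eV

Localizing a particle requires giving it sufficient momentum uncertainty:

1. From uncertainty principle: Δp ≥ ℏ/(2Δx)
   Δp_min = (1.055e-34 J·s) / (2 × 8.700e-11 m)
   Δp_min = 6.061e-25 kg·m/s

2. This momentum uncertainty corresponds to kinetic energy:
   KE ≈ (Δp)²/(2m) = (6.061e-25)²/(2 × 9.109e-31 kg)
   KE = 2.016e-19 J = 1.258 eV

Tighter localization requires more energy.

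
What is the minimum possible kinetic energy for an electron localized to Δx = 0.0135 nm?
52.263 eV

Localizing a particle requires giving it sufficient momentum uncertainty:

1. From uncertainty principle: Δp ≥ ℏ/(2Δx)
   Δp_min = (1.055e-34 J·s) / (2 × 1.350e-11 m)
   Δp_min = 3.906e-24 kg·m/s

2. This momentum uncertainty corresponds to kinetic energy:
   KE ≈ (Δp)²/(2m) = (3.906e-24)²/(2 × 9.109e-31 kg)
   KE = 8.373e-18 J = 52.263 eV

Tighter localization requires more energy.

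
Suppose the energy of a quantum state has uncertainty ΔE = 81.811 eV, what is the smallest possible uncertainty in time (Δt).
4.023 as

Using the energy-time uncertainty principle:
ΔEΔt ≥ ℏ/2

The minimum uncertainty in time is:
Δt_min = ℏ/(2ΔE)
Δt_min = (1.055e-34 J·s) / (2 × 1.311e-17 J)
Δt_min = 4.023e-18 s = 4.023 as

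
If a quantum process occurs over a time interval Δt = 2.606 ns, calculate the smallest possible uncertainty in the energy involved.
126.288 neV

Using the energy-time uncertainty principle:
ΔEΔt ≥ ℏ/2

The minimum uncertainty in energy is:
ΔE_min = ℏ/(2Δt)
ΔE_min = (1.055e-34 J·s) / (2 × 2.606e-09 s)
ΔE_min = 2.023e-26 J = 126.288 neV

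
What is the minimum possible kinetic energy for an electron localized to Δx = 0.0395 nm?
6.105 eV

Localizing a particle requires giving it sufficient momentum uncertainty:

1. From uncertainty principle: Δp ≥ ℏ/(2Δx)
   Δp_min = (1.055e-34 J·s) / (2 × 3.950e-11 m)
   Δp_min = 1.335e-24 kg·m/s

2. This momentum uncertainty corresponds to kinetic energy:
   KE ≈ (Δp)²/(2m) = (1.335e-24)²/(2 × 9.109e-31 kg)
   KE = 9.781e-19 J = 6.105 eV

Tighter localization requires more energy.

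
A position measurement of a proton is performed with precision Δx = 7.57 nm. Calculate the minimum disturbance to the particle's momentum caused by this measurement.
6.965 × 10^-27 kg·m/s

The uncertainty principle implies that measuring position disturbs momentum:
ΔxΔp ≥ ℏ/2

When we measure position with precision Δx, we necessarily introduce a momentum uncertainty:
Δp ≥ ℏ/(2Δx)
Δp_min = (1.055e-34 J·s) / (2 × 7.570e-09 m)
Δp_min = 6.965e-27 kg·m/s

The more precisely we measure position, the greater the momentum disturbance.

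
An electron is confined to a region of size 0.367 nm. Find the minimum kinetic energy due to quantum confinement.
70.718 meV

Using the uncertainty principle:

1. Position uncertainty: Δx ≈ 3.670e-10 m
2. Minimum momentum uncertainty: Δp = ℏ/(2Δx) = 1.437e-25 kg·m/s
3. Minimum kinetic energy:
   KE = (Δp)²/(2m) = (1.437e-25)²/(2 × 9.109e-31 kg)
   KE = 1.133e-20 J = 70.718 meV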